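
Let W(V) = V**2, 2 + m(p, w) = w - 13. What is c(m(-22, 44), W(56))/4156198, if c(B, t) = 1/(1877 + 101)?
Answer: 1/8220959644 ≈ 1.2164e-10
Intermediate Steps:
m(p, w) = -15 + w (m(p, w) = -2 + (w - 13) = -2 + (-13 + w) = -15 + w)
c(B, t) = 1/1978
c(m(-22, 44), W(56))/4156198 = (1/1978)/4156198 = (1/1978)*(1/4156198) = 1/8220959644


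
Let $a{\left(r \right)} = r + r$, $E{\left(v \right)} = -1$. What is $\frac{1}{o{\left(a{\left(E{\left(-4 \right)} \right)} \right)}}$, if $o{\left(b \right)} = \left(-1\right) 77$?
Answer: $- \frac{1}{77} \approx -0.012987$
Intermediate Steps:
$a{\left(r \right)} = 2 r$
$o{\left(b \right)} = -77$
$\frac{1}{o{\left(a{\left(E{\left(-4 \right)} \right)} \right)}} = \frac{1}{-77} = - \frac{1}{77}$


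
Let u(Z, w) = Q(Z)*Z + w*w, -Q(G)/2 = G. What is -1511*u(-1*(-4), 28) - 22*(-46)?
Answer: -1135260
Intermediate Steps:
Q(G) = -2*G
u(Z, w) = w² - 2*Z² (u(Z, w) = (-2*Z)*Z + w*w = -2*Z² + w² = w² - 2*Z²)
-1511*u(-1*(-4), 28) - 22*(-46) = -1511*(28² - 2*(-1*(-4))²) - 22*(-46) = -1511*(784 - 2*4²) + 1012 = -1511*(784 - 2*16) + 1012 = -1511*(784 - 32) + 1012 = -1511*752 + 1012 = -1136272 + 1012 = -1135260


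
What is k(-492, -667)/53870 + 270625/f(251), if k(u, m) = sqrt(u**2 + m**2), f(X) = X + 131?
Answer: 270625/382 + 17*sqrt(2377)/53870 ≈ 708.46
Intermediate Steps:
f(X) = 131 + X
k(u, m) = sqrt(m**2 + u**2)
k(-492, -667)/53870 + 270625/f(251) = sqrt((-667)**2 + (-492)**2)/53870 + 270625/(131 + 251) = sqrt(444889 + 242064)*(1/53870) + 270625/382 = sqrt(686953)*(1/53870) + 270625*(1/382) = (17*sqrt(2377))*(1/53870) + 270625/382 = 17*sqrt(2377)/53870 + 270625/382 = 270625/382 + 17*sqrt(2377)/53870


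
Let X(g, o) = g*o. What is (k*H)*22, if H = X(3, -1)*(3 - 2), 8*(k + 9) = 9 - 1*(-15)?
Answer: 396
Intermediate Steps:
k = -6 (k = -9 + (9 - 1*(-15))/8 = -9 + (9 + 15)/8 = -9 + (1/8)*24 = -9 + 3 = -6)
H = -3 (H = (3*(-1))*(3 - 2) = -3*1 = -3)
(k*H)*22 = -6*(-3)*22 = 18*22 = 396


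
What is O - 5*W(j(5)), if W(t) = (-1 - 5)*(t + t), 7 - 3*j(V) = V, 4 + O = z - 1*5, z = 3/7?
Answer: 220/7 ≈ 31.429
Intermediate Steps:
z = 3/7 (z = 3*(⅐) = 3/7 ≈ 0.42857)
O = -60/7 (O = -4 + (3/7 - 1*5) = -4 + (3/7 - 5) = -4 - 32/7 = -60/7 ≈ -8.5714)
j(V) = 7/3 - V/3
W(t) = -12*t
O - 5*W(j(5)) = -60/7 - (-60)*(7/3 - ⅓*5) = -60/7 - (-60)*(7/3 - 5/3) = -60/7 - (-60)*2/3 = -60/7 - 5*(-8) = -60/7 + 40 = 220/7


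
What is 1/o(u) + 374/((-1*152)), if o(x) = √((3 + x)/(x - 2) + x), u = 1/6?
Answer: -187/76 - I*√6798/103 ≈ -2.4605 - 0.80049*I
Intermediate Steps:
u = ⅙ ≈ 0.16667
o(x) = √(x + (3 + x)/(-2 + x)) (o(x) = √((3 + x)/(-2 + x) + x) = √(x + (3 + x)/(-2 + x)))
1/o(u) + 374/((-1*152)) = 1/(√((3 + (⅙)² - 1*⅙)/(-2 + ⅙))) + 374/((-1*152)) = 1/(√((3 + 1/36 - ⅙)/(-11/6))) + 374/(-152) = 1/(√(-6/11*103/36)) + 374*(-1/152) = 1/(√(-103/66)) - 187/76 = 1/(I*√6798/66) - 187/76 = -I*√6798/103 - 187/76 = -187/76 - I*√6798/103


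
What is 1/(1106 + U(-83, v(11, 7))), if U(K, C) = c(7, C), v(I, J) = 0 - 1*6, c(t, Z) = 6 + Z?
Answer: 1/1106 ≈ 0.00090416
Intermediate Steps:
v(I, J) = -6 (v(I, J) = 0 - 6 = -6)
U(K, C) = 6 + C
1/(1106 + U(-83, v(11, 7))) = 1/(1106 + (6 - 6)) = 1/(1106 + 0) = 1/1106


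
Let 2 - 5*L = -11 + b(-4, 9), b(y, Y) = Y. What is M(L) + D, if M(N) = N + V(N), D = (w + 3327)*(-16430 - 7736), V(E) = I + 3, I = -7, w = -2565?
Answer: -92072476/5 ≈ -1.8414e+7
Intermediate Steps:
V(E) = -4 (V(E) = -7 + 3 = -4)
D = -18414492 (D = (-2565 + 3327)*(-16430 - 7736) = 762*(-24166) = -18414492)
L = 4/5 (L = 2/5 - (-11 + 9)/5 = 2/5 - 1/5*(-2) = 2/5 + 2/5 = 4/5 ≈ 0.80000)
M(N) = -4 + N (M(N) = N - 4 = -4 + N)
M(L) + D = (-4 + 4/5) - 18414492 = -16/5 - 18414492 = -92072476/5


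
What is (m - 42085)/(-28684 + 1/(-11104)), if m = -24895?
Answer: 743745920/318507137 ≈ 2.3351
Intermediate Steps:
(m - 42085)/(-28684 + 1/(-11104)) = (-24895 - 42085)/(-28684 + 1/(-11104)) = -66980/(-28684 - 1/11104) = -66980/(-318507137/11104) = -66980*(-11104/318507137) = 743745920/318507137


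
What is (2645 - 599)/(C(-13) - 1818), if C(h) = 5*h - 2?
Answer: -2046/1885 ≈ -1.0854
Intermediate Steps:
C(h) = -2 + 5*h
(2645 - 599)/(C(-13) - 1818) = (2645 - 599)/((-2 + 5*(-13)) - 1818) = 2046/((-2 - 65) - 1818) = 2046/(-67 - 1818) = 2046/(-1885) = 2046*(-1/1885) = -2046/1885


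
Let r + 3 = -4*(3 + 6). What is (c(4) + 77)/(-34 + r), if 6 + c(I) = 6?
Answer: -77/73 ≈ -1.0548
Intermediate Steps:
r = -39 (r = -3 - 4*(3 + 6) = -3 - 4*9 = -3 - 36 = -39)
c(I) = 0 (c(I) = -6 + 6 = 0)
(c(4) + 77)/(-34 + r) = (0 + 77)/(-34 - 39) = 77/(-73) = -1/73*77 = -77/73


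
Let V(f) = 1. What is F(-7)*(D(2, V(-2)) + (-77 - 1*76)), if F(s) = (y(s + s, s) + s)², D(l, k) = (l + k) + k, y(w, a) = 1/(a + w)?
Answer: -3263696/441 ≈ -7400.7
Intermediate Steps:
D(l, k) = l + 2*k (D(l, k) = (k + l) + k = l + 2*k)
F(s) = (s + 1/(3*s))² (F(s) = (1/(s + (s + s)) + s)² = (1/(s + 2*s) + s)² = (1/(3*s) + s)² = (s + 1/(3*s))²)
F(-7)*(D(2, V(-2)) + (-77 - 1*76)) = ((⅑)*(1 + 3*(-7)²)²/(-7)²)*((2 + 2*1) + (-77 - 1*76)) = ((⅑)*(1/49)*(1 + 3*49)²)*((2 + 2) + (-77 - 76)) = ((⅑)*(1/49)*(1 + 147)²)*(4 - 153) = ((⅑)*(1/49)*148²)*(-149) = ((⅑)*(1/49)*21904)*(-149) = (21904/441)*(-149) = -3263696/441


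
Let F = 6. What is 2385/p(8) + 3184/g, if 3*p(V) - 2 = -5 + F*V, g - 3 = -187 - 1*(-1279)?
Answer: 177289/1095 ≈ 161.91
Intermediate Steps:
g = 1095 (g = 3 + (-187 - 1*(-1279)) = 3 + (-187 + 1279) = 3 + 1092 = 1095)
p(V) = -1 + 2*V (p(V) = 2/3 + (-5 + 6*V)/3 = 2/3 + (-5/3 + 2*V) = -1 + 2*V)
2385/p(8) + 3184/g = 2385/(-1 + 2*8) + 3184/1095 = 2385/(-1 + 16) + 3184*(1/1095) = 2385/15 + 3184/1095 = 2385*(1/15) + 3184/1095 = 159 + 3184/1095 = 177289/1095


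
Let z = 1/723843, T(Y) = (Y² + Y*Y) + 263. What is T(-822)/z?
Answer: 978368637933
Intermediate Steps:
T(Y) = 263 + 2*Y² (T(Y) = (Y² + Y²) + 263 = 2*Y² + 263 = 263 + 2*Y²)
z = 1/723843 ≈ 1.3815e-6
T(-822)/z = (263 + 2*(-822)²)/(1/723843) = (263 + 2*675684)*723843 = (263 + 1351368)*723843 = 1351631*723843 = 978368637933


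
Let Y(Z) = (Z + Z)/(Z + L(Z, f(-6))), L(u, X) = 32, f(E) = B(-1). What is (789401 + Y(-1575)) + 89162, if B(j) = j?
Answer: 1355625859/1543 ≈ 8.7857e+5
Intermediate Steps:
f(E) = -1
Y(Z) = 2*Z/(32 + Z) (Y(Z) = (Z + Z)/(Z + 32) = (2*Z)/(32 + Z) = 2*Z/(32 + Z))
(789401 + Y(-1575)) + 89162 = (789401 + 2*(-1575)/(32 - 1575)) + 89162 = (789401 + 2*(-1575)/(-1543)) + 89162 = (789401 + 2*(-1575)*(-1/1543)) + 89162 = (789401 + 3150/1543) + 89162 = 1218048893/1543 + 89162 = 1355625859/1543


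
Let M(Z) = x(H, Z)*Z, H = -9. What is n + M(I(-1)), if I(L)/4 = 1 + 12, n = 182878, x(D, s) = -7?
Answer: 182514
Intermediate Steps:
I(L) = 52 (I(L) = 4*(1 + 12) = 4*13 = 52)
M(Z) = -7*Z
n + M(I(-1)) = 182878 - 7*52 = 182878 - 364 = 182514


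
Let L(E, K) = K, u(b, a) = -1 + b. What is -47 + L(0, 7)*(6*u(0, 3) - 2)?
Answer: -103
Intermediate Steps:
-47 + L(0, 7)*(6*u(0, 3) - 2) = -47 + 7*(6*(-1 + 0) - 2) = -47 + 7*(6*(-1) - 2) = -47 + 7*(-6 - 2) = -47 + 7*(-8) = -47 - 56 = -103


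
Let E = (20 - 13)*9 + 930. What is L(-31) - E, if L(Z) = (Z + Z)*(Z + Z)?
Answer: 2851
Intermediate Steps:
L(Z) = 4*Z**2 (L(Z) = (2*Z)*(2*Z) = 4*Z**2)
E = 993 (E = 7*9 + 930 = 63 + 930 = 993)
L(-31) - E = 4*(-31)**2 - 1*993 = 4*961 - 993 = 3844 - 993 = 2851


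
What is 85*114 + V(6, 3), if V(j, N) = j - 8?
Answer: 9688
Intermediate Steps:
V(j, N) = -8 + j
85*114 + V(6, 3) = 85*114 + (-8 + 6) = 9690 - 2 = 9688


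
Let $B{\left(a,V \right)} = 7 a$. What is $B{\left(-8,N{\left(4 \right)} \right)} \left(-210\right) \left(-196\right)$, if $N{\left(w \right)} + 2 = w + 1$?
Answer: $-2304960$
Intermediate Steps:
$N{\left(w \right)} = -1 + w$ ($N{\left(w \right)} = -2 + \left(w + 1\right) = -2 + \left(1 + w\right) = -1 + w$)
$B{\left(-8,N{\left(4 \right)} \right)} \left(-210\right) \left(-196\right) = 7 \left(-8\right) \left(-210\right) \left(-196\right) = \left(-56\right) \left(-210\right) \left(-196\right) = 11760 \left(-196\right) = -2304960$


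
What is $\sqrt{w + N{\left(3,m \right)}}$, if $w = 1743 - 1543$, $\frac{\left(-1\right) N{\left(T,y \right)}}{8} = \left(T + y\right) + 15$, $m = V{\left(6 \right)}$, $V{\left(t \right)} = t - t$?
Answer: $2 \sqrt{14} \approx 7.4833$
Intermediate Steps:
$V{\left(t \right)} = 0$
$m = 0$
$N{\left(T,y \right)} = -120 - 8 T - 8 y$ ($N{\left(T,y \right)} = - 8 \left(\left(T + y\right) + 15\right) = - 8 \left(15 + T + y\right) = -120 - 8 T - 8 y$)
$w = 200$
$\sqrt{w + N{\left(3,m \right)}} = \sqrt{200 - 144} = \sqrt{56} = 2 \sqrt{14}$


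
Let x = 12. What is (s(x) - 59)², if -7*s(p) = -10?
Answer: 162409/49 ≈ 3314.5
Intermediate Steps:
s(p) = 10/7 (s(p) = -⅐*(-10) = 10/7)
(s(x) - 59)² = (10/7 - 59)² = (-403/7)² = 162409/49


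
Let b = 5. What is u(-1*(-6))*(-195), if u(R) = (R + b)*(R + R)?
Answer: -25740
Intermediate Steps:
u(R) = 2*R*(5 + R) (u(R) = (R + 5)*(R + R) = (5 + R)*(2*R) = 2*R*(5 + R))
u(-1*(-6))*(-195) = (2*(-1*(-6))*(5 - 1*(-6)))*(-195) = (2*6*(5 + 6))*(-195) = (2*6*11)*(-195) = 132*(-195) = -25740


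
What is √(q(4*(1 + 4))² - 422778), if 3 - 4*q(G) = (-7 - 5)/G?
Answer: I*√42277719/10 ≈ 650.21*I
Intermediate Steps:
q(G) = ¾ + 3/G (q(G) = ¾ - (-7 - 5)/(4*G) = ¾ - (-3)/G = ¾ + 3/G)
√(q(4*(1 + 4))² - 422778) = √((¾ + 3/((4*(1 + 4))))² - 422778) = √((¾ + 3/((4*5)))² - 422778) = √((¾ + 3/20)² - 422778) = √((9/10)² - 422778) = √(81/100 - 422778) = √(-42277719/100) = I*√42277719/10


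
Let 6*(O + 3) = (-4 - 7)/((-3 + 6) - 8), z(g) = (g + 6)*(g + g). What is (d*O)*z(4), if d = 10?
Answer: -6320/3 ≈ -2106.7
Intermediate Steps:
z(g) = 2*g*(6 + g) (z(g) = (6 + g)*(2*g) = 2*g*(6 + g))
O = -79/30 (O = -3 + ((-4 - 7)/((-3 + 6) - 8))/6 = -3 + (-11/(3 - 8))/6 = -3 + (-11/(-5))/6 = -3 + (-11*(-1/5))/6 = -3 + (1/6)*(11/5) = -3 + 11/30 = -79/30 ≈ -2.6333)
(d*O)*z(4) = (10*(-79/30))*(2*4*(6 + 4)) = -158*4*10/3 = -79/3*80 = -6320/3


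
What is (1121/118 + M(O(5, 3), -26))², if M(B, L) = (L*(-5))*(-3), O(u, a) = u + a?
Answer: 579121/4 ≈ 1.4478e+5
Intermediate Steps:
O(u, a) = a + u
M(B, L) = 15*L (M(B, L) = -5*L*(-3) = 15*L)
(1121/118 + M(O(5, 3), -26))² = (1121/118 + 15*(-26))² = (1121*(1/118) - 390)² = (19/2 - 390)² = (-761/2)² = 579121/4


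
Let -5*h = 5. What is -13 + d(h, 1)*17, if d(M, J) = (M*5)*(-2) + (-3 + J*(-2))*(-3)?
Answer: 412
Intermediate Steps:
h = -1 (h = -⅕*5 = -1)
d(M, J) = 9 - 10*M + 6*J (d(M, J) = (5*M)*(-2) + (-3 - 2*J)*(-3) = -10*M + (9 + 6*J) = 9 - 10*M + 6*J)
-13 + d(h, 1)*17 = -13 + (9 - 10*(-1) + 6*1)*17 = -13 + (9 + 10 + 6)*17 = -13 + 25*17 = -13 + 425 = 412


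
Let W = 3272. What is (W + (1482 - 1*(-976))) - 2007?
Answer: 3723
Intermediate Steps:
(W + (1482 - 1*(-976))) - 2007 = (3272 + (1482 - 1*(-976))) - 2007 = (3272 + (1482 + 976)) - 2007 = (3272 + 2458) - 2007 = 5730 - 2007 = 3723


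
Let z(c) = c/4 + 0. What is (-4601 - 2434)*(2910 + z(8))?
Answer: -20485920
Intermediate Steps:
z(c) = c/4 (z(c) = c*(¼) + 0 = c/4 + 0 = c/4)
(-4601 - 2434)*(2910 + z(8)) = (-4601 - 2434)*(2910 + (¼)*8) = -7035*(2910 + 2) = -7035*2912 = -20485920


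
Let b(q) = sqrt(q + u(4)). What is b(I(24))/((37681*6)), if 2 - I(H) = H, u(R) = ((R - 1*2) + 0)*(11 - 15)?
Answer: I*sqrt(30)/226086 ≈ 2.4226e-5*I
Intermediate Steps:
u(R) = 8 - 4*R (u(R) = ((R - 2) + 0)*(-4) = ((-2 + R) + 0)*(-4) = (-2 + R)*(-4) = 8 - 4*R)
I(H) = 2 - H
b(q) = sqrt(-8 + q) (b(q) = sqrt(q + (8 - 4*4)) = sqrt(q + (8 - 16)) = sqrt(q - 8) = sqrt(-8 + q))
b(I(24))/((37681*6)) = sqrt(-8 + (2 - 1*24))/((37681*6)) = sqrt(-8 + (2 - 24))/226086 = sqrt(-8 - 22)*(1/226086) = sqrt(-30)*(1/226086) = (I*sqrt(30))*(1/226086) = I*sqrt(30)/226086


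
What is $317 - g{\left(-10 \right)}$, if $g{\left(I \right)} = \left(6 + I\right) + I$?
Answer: $331$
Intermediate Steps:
$g{\left(I \right)} = 6 + 2 I$
$317 - g{\left(-10 \right)} = 317 - \left(6 + 2 \left(-10\right)\right) = 317 - \left(6 - 20\right) = 317 - -14 = 317 + 14 = 331$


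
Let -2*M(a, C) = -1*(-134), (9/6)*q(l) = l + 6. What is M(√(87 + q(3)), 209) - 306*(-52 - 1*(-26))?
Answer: 7889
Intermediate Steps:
q(l) = 4 + 2*l/3 (q(l) = 2*(l + 6)/3 = 2*(6 + l)/3 = 4 + 2*l/3)
M(a, C) = -67 (M(a, C) = -(-1)*(-134)/2 = -½*134 = -67)
M(√(87 + q(3)), 209) - 306*(-52 - 1*(-26)) = -67 - 306*(-52 - 1*(-26)) = -67 - 306*(-52 + 26) = -67 - 306*(-26) = -67 + 7956 = 7889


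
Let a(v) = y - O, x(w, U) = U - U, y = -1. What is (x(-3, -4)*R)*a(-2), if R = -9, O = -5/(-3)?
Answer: 0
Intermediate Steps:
O = 5/3 (O = -5*(-1/3) = 5/3 ≈ 1.6667)
x(w, U) = 0
a(v) = -8/3 (a(v) = -1 - 1*5/3 = -1 - 5/3 = -8/3)
(x(-3, -4)*R)*a(-2) = (0*(-9))*(-8/3) = 0*(-8/3) = 0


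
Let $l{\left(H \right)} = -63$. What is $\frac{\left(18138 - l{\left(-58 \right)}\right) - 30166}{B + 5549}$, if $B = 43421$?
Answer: $- \frac{2393}{9794} \approx -0.24433$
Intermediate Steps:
$\frac{\left(18138 - l{\left(-58 \right)}\right) - 30166}{B + 5549} = \frac{\left(18138 - -63\right) - 30166}{43421 + 5549} = \frac{\left(18138 + 63\right) - 30166}{48970} = \left(18201 - 30166\right) \frac{1}{48970} = \left(-11965\right) \frac{1}{48970} = - \frac{2393}{9794}$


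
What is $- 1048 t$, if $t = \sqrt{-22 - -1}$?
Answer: $- 1048 i \sqrt{21} \approx - 4802.5 i$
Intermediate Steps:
$t = i \sqrt{21}$ ($t = \sqrt{-22 + 1} = \sqrt{-21} = i \sqrt{21} \approx 4.5826 i$)
$- 1048 t = - 1048 i \sqrt{21}$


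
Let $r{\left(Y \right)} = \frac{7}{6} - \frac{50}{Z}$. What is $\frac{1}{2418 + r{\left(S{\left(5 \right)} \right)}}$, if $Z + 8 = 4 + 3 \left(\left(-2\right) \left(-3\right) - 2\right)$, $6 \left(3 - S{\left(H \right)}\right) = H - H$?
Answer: $\frac{12}{28955} \approx 0.00041444$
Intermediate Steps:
$S{\left(H \right)} = 3$ ($S{\left(H \right)} = 3 - \frac{H - H}{6} = 3 - 0 = 3 + 0 = 3$)
$Z = 8$ ($Z = -8 + \left(4 + 3 \left(\left(-2\right) \left(-3\right) - 2\right)\right) = -8 + \left(4 + 3 \left(6 - 2\right)\right) = -8 + \left(4 + 3 \cdot 4\right) = -8 + \left(4 + 12\right) = -8 + 16 = 8$)
$r{\left(Y \right)} = - \frac{61}{12}$ ($r{\left(Y \right)} = \frac{7}{6} - \frac{50}{8} = 7 \cdot \frac{1}{6} - \frac{25}{4} = \frac{7}{6} - \frac{25}{4} = - \frac{61}{12}$)
$\frac{1}{2418 + r{\left(S{\left(5 \right)} \right)}} = \frac{1}{2418 - \frac{61}{12}} = \frac{1}{\frac{28955}{12}} = \frac{12}{28955}$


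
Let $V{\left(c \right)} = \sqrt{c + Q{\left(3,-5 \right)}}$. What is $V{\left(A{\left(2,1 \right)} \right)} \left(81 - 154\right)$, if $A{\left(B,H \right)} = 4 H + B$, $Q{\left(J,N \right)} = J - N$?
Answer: $- 73 \sqrt{14} \approx -273.14$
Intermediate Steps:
$A{\left(B,H \right)} = B + 4 H$
$V{\left(c \right)} = \sqrt{8 + c}$ ($V{\left(c \right)} = \sqrt{c + \left(3 - -5\right)} = \sqrt{c + \left(3 + 5\right)} = \sqrt{c + 8} = \sqrt{8 + c}$)
$V{\left(A{\left(2,1 \right)} \right)} \left(81 - 154\right) = \sqrt{8 + \left(2 + 4 \cdot 1\right)} \left(81 - 154\right) = \sqrt{8 + \left(2 + 4\right)} \left(-73\right) = \sqrt{8 + 6} \left(-73\right) = \sqrt{14} \left(-73\right) = - 73 \sqrt{14}$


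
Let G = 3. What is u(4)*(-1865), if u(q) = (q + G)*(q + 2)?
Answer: -78330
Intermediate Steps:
u(q) = (2 + q)*(3 + q) (u(q) = (q + 3)*(q + 2) = (3 + q)*(2 + q) = (2 + q)*(3 + q))
u(4)*(-1865) = (6 + 4**2 + 5*4)*(-1865) = (6 + 16 + 20)*(-1865) = 42*(-1865) = -78330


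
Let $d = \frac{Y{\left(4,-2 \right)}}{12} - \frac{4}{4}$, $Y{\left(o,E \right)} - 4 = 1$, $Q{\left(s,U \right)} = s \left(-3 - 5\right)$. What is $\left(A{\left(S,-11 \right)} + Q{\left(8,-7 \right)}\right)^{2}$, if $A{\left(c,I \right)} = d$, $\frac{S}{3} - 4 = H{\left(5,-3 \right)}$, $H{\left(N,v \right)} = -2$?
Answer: $\frac{600625}{144} \approx 4171.0$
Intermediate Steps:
$S = 6$ ($S = 12 + 3 \left(-2\right) = 12 - 6 = 6$)
$Q{\left(s,U \right)} = - 8 s$ ($Q{\left(s,U \right)} = s \left(-8\right) = - 8 s$)
$Y{\left(o,E \right)} = 5$ ($Y{\left(o,E \right)} = 4 + 1 = 5$)
$d = - \frac{7}{12}$ ($d = \frac{5}{12} - \frac{4}{4} = 5 \cdot \frac{1}{12} - 1 = \frac{5}{12} - 1 = - \frac{7}{12} \approx -0.58333$)
$A{\left(c,I \right)} = - \frac{7}{12}$
$\left(A{\left(S,-11 \right)} + Q{\left(8,-7 \right)}\right)^{2} = \left(- \frac{7}{12} - 64\right)^{2} = \left(- \frac{775}{12}\right)^{2} = \frac{600625}{144}$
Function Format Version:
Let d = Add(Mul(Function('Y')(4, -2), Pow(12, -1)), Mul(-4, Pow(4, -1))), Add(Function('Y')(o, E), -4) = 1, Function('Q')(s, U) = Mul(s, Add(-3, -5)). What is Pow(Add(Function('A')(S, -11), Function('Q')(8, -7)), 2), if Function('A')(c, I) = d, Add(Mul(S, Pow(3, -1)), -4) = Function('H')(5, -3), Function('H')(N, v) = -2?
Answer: Rational(600625, 144) ≈ 4171.0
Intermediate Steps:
S = 6 (S = Add(12, Mul(3, -2)) = Add(12, -6) = 6)
Function('Q')(s, U) = Mul(-8, s) (Function('Q')(s, U) = Mul(s, -8) = Mul(-8, s))
Function('Y')(o, E) = 5 (Function('Y')(o, E) = Add(4, 1) = 5)
d = Rational(-7, 12) (d = Add(Mul(5, Pow(12, -1)), Mul(-4, Pow(4, -1))) = Add(Mul(5, Rational(1, 12)), Mul(-4, Rational(1, 4))) = Add(Rational(5, 12), -1) = Rational(-7, 12) ≈ -0.58333)
Function('A')(c, I) = Rational(-7, 12)
Pow(Add(Function('A')(S, -11), Function('Q')(8, -7)), 2) = Pow(Add(Rational(-7, 12), Mul(-8, 8)), 2) = Pow(Add(Rational(-7, 12), -64), 2) = Pow(Rational(-775, 12), 2) = Rational(600625, 144)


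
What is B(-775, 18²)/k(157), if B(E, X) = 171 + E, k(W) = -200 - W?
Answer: 604/357 ≈ 1.6919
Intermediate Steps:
B(-775, 18²)/k(157) = (171 - 775)/(-200 - 1*157) = -604/(-200 - 157) = -604/(-357) = -604*(-1/357) = 604/357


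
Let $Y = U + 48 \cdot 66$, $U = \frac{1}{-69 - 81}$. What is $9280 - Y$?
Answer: $\frac{916801}{150} \approx 6112.0$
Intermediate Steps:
$U = - \frac{1}{150}$ ($U = \frac{1}{-150} = - \frac{1}{150} \approx -0.0066667$)
$Y = \frac{475199}{150}$ ($Y = - \frac{1}{150} + 48 \cdot 66 = - \frac{1}{150} + 3168 = \frac{475199}{150} \approx 3168.0$)
$9280 - Y = 9280 - \frac{475199}{150} = \frac{916801}{150}$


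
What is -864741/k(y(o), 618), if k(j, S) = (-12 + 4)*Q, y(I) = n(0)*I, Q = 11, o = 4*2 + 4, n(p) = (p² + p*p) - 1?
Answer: 864741/88 ≈ 9826.6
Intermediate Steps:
n(p) = -1 + 2*p² (n(p) = (p² + p²) - 1 = 2*p² - 1 = -1 + 2*p²)
o = 12 (o = 8 + 4 = 12)
y(I) = -I (y(I) = (-1 + 2*0²)*I = (-1 + 2*0)*I = (-1 + 0)*I = -I)
k(j, S) = -88 (k(j, S) = (-12 + 4)*11 = -8*11 = -88)
-864741/k(y(o), 618) = -864741/(-88) = -864741*(-1/88) = 864741/88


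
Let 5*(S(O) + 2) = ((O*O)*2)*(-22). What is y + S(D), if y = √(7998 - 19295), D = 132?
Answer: -766666/5 + I*√11297 ≈ -1.5333e+5 + 106.29*I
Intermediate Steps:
y = I*√11297 (y = √(-11297) = I*√11297 ≈ 106.29*I)
S(O) = -2 - 44*O²/5 (S(O) = -2 + (((O*O)*2)*(-22))/5 = -2 + ((O²*2)*(-22))/5 = -2 + ((2*O²)*(-22))/5 = -2 + (-44*O²)/5 = -2 - 44*O²/5)
y + S(D) = I*√11297 + (-2 - 44/5*132²) = I*√11297 + (-2 - 44/5*17424) = I*√11297 + (-2 - 766656/5) = I*√11297 - 766666/5 = -766666/5 + I*√11297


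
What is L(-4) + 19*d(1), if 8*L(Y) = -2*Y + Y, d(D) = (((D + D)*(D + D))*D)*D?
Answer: 153/2 ≈ 76.500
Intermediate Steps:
d(D) = 4*D⁴ (d(D) = (((2*D)*(2*D))*D)*D = ((4*D²)*D)*D = (4*D³)*D = 4*D⁴)
L(Y) = -Y/8 (L(Y) = (-2*Y + Y)/8 = (-Y)/8 = -Y/8)
L(-4) + 19*d(1) = -⅛*(-4) + 19*(4*1⁴) = ½ + 19*(4*1) = ½ + 19*4 = ½ + 76 = 153/2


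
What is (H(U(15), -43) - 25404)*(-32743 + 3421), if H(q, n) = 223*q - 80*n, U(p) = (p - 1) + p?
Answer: 454403034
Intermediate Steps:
U(p) = -1 + 2*p (U(p) = (-1 + p) + p = -1 + 2*p)
H(q, n) = -80*n + 223*q
(H(U(15), -43) - 25404)*(-32743 + 3421) = ((-80*(-43) + 223*(-1 + 2*15)) - 25404)*(-32743 + 3421) = ((3440 + 223*(-1 + 30)) - 25404)*(-29322) = ((3440 + 223*29) - 25404)*(-29322) = ((3440 + 6467) - 25404)*(-29322) = (9907 - 25404)*(-29322) = -15497*(-29322) = 454403034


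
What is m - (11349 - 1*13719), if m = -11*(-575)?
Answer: 8695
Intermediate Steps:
m = 6325
m - (11349 - 1*13719) = 6325 - (11349 - 1*13719) = 6325 - (11349 - 13719) = 6325 - 1*(-2370) = 6325 + 2370 = 8695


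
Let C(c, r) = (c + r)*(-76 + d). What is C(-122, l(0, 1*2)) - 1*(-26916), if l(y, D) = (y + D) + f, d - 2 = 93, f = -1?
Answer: 24617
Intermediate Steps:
d = 95 (d = 2 + 93 = 95)
l(y, D) = -1 + D + y (l(y, D) = (y + D) - 1 = (D + y) - 1 = -1 + D + y)
C(c, r) = 19*c + 19*r (C(c, r) = (c + r)*(-76 + 95) = (c + r)*19 = 19*c + 19*r)
C(-122, l(0, 1*2)) - 1*(-26916) = (19*(-122) + 19*(-1 + 1*2 + 0)) - 1*(-26916) = (-2318 + 19*(-1 + 2 + 0)) + 26916 = (-2318 + 19*1) + 26916 = (-2318 + 19) + 26916 = -2299 + 26916 = 24617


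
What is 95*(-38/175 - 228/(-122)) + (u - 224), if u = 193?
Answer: 268823/2135 ≈ 125.91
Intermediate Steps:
95*(-38/175 - 228/(-122)) + (u - 224) = 95*(-38/175 - 228/(-122)) + (193 - 224) = 95*(-38*1/175 - 228*(-1/122)) - 31 = 95*(-38/175 + 114/61) - 31 = 95*(17632/10675) - 31 = 335008/2135 - 31 = 268823/2135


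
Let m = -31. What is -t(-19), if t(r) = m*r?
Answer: -589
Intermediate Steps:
t(r) = -31*r
-t(-19) = -(-31)*(-19) = -1*589 = -589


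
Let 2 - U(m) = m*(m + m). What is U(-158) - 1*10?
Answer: -49936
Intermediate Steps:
U(m) = 2 - 2*m**2 (U(m) = 2 - m*(m + m) = 2 - m*2*m = 2 - 2*m**2)
U(-158) - 1*10 = (2 - 2*(-158)**2) - 1*10 = (2 - 2*24964) - 10 = (2 - 49928) - 10 = -49926 - 10 = -49936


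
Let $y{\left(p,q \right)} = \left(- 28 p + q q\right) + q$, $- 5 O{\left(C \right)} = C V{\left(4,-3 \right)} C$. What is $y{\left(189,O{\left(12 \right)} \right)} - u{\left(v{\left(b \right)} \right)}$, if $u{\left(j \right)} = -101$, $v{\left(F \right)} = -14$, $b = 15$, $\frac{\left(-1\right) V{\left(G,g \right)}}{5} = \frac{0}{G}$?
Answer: $-5191$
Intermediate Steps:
$V{\left(G,g \right)} = 0$ ($V{\left(G,g \right)} = - 5 \frac{0}{G} = \left(-5\right) 0 = 0$)
$O{\left(C \right)} = 0$ ($O{\left(C \right)} = - \frac{C 0 C}{5} = - \frac{0 C}{5} = \left(- \frac{1}{5}\right) 0 = 0$)
$y{\left(p,q \right)} = q + q^{2} - 28 p$ ($y{\left(p,q \right)} = \left(- 28 p + q^{2}\right) + q = \left(q^{2} - 28 p\right) + q = q + q^{2} - 28 p$)
$y{\left(189,O{\left(12 \right)} \right)} - u{\left(v{\left(b \right)} \right)} = \left(0 + 0^{2} - 5292\right) - -101 = \left(0 + 0 - 5292\right) + 101 = -5292 + 101 = -5191$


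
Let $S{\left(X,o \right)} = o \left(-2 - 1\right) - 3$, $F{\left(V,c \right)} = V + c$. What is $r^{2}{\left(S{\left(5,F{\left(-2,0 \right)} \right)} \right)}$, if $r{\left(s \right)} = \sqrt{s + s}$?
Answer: $6$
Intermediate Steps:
$S{\left(X,o \right)} = -3 - 3 o$ ($S{\left(X,o \right)} = o \left(-3\right) - 3 = - 3 o - 3 = -3 - 3 o$)
$r{\left(s \right)} = \sqrt{2} \sqrt{s}$ ($r{\left(s \right)} = \sqrt{2 s} = \sqrt{2} \sqrt{s}$)
$r^{2}{\left(S{\left(5,F{\left(-2,0 \right)} \right)} \right)} = \left(\sqrt{2} \sqrt{-3 - 3 \left(-2 + 0\right)}\right)^{2} = \left(\sqrt{2} \sqrt{-3 - -6}\right)^{2} = \left(\sqrt{2} \sqrt{-3 + 6}\right)^{2} = \left(\sqrt{2} \sqrt{3}\right)^{2} = \left(\sqrt{6}\right)^{2} = 6$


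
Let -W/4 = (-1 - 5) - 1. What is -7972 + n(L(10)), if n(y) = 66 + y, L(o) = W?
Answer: -7878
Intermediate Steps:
W = 28 (W = -4*((-1 - 5) - 1) = -4*(-6 - 1) = -4*(-7) = 28)
L(o) = 28
-7972 + n(L(10)) = -7972 + (66 + 28) = -7972 + 94 = -7878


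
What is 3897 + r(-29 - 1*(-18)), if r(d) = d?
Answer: 3886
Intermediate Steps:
3897 + r(-29 - 1*(-18)) = 3897 + (-29 - 1*(-18)) = 3897 + (-29 + 18) = 3897 - 11 = 3886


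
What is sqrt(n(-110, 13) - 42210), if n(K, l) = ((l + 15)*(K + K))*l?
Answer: I*sqrt(122290) ≈ 349.7*I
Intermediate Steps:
n(K, l) = 2*K*l*(15 + l) (n(K, l) = ((15 + l)*(2*K))*l = (2*K*(15 + l))*l = 2*K*l*(15 + l))
sqrt(n(-110, 13) - 42210) = sqrt(2*(-110)*13*(15 + 13) - 42210) = sqrt(2*(-110)*13*28 - 42210) = sqrt(-80080 - 42210) = sqrt(-122290) = I*sqrt(122290)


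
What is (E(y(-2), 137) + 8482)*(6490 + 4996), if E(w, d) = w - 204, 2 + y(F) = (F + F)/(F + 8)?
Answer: 285151436/3 ≈ 9.5050e+7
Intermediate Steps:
y(F) = -2 + 2*F/(8 + F) (y(F) = -2 + (F + F)/(F + 8) = -2 + (2*F)/(8 + F) = -2 + 2*F/(8 + F))
E(w, d) = -204 + w
(E(y(-2), 137) + 8482)*(6490 + 4996) = ((-204 - 16/(8 - 2)) + 8482)*(6490 + 4996) = ((-204 - 16/6) + 8482)*11486 = ((-204 - 16*⅙) + 8482)*11486 = ((-204 - 8/3) + 8482)*11486 = (-620/3 + 8482)*11486 = (24826/3)*11486 = 285151436/3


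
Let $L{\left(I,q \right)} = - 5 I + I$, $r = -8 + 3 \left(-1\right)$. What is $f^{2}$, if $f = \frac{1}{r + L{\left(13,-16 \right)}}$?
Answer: $\frac{1}{3969} \approx 0.00025195$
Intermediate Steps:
$r = -11$ ($r = -8 - 3 = -11$)
$L{\left(I,q \right)} = - 4 I$
$f = - \frac{1}{63}$ ($f = \frac{1}{-11 - 52} = \frac{1}{-63} = - \frac{1}{63} \approx -0.015873$)
$f^{2} = \left(- \frac{1}{63}\right)^{2} = \frac{1}{3969}$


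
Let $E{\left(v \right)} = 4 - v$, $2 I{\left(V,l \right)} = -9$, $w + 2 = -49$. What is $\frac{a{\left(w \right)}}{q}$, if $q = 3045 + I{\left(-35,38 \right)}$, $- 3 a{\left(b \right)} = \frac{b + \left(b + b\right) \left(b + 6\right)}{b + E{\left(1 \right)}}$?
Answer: $\frac{1513}{145944} \approx 0.010367$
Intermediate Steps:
$w = -51$ ($w = -2 - 49 = -51$)
$I{\left(V,l \right)} = - \frac{9}{2}$ ($I{\left(V,l \right)} = \frac{1}{2} \left(-9\right) = - \frac{9}{2}$)
$a{\left(b \right)} = - \frac{b + 2 b \left(6 + b\right)}{3 \left(3 + b\right)}$ ($a{\left(b \right)} = - \frac{\left(b + \left(b + b\right) \left(b + 6\right)\right) \frac{1}{b + \left(4 - 1\right)}}{3} = - \frac{\left(b + 2 b \left(6 + b\right)\right) \frac{1}{b + \left(4 - 1\right)}}{3} = - \frac{\left(b + 2 b \left(6 + b\right)\right) \frac{1}{b + 3}}{3} = - \frac{\left(b + 2 b \left(6 + b\right)\right) \frac{1}{3 + b}}{3} = - \frac{\frac{1}{3 + b} \left(b + 2 b \left(6 + b\right)\right)}{3} = - \frac{b + 2 b \left(6 + b\right)}{3 \left(3 + b\right)}$)
$q = \frac{6081}{2}$ ($q = 3045 - \frac{9}{2} = \frac{6081}{2} \approx 3040.5$)
$\frac{a{\left(w \right)}}{q} = \frac{\left(-1\right) \left(-51\right) \frac{1}{9 + 3 \left(-51\right)} \left(13 + 2 \left(-51\right)\right)}{\frac{6081}{2}} = \left(-1\right) \left(-51\right) \frac{1}{9 - 153} \left(13 - 102\right) \frac{2}{6081} = \left(-1\right) \left(-51\right) \frac{1}{-144} \left(-89\right) \frac{2}{6081} = \left(-1\right) \left(-51\right) \left(- \frac{1}{144}\right) \left(-89\right) \frac{2}{6081} = \frac{1513}{48} \cdot \frac{2}{6081} = \frac{1513}{145944}$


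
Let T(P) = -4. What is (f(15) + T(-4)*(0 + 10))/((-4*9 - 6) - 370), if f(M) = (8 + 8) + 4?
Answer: 5/103 ≈ 0.048544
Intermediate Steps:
f(M) = 20 (f(M) = 16 + 4 = 20)
(f(15) + T(-4)*(0 + 10))/((-4*9 - 6) - 370) = (20 - 4*(0 + 10))/((-4*9 - 6) - 370) = (20 - 4*10)/((-36 - 6) - 370) = (20 - 40)/(-42 - 370) = -20/(-412) = -20*(-1/412) = 5/103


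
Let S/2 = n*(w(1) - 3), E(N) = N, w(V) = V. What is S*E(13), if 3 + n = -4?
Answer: 364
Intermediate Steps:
n = -7 (n = -3 - 4 = -7)
S = 28 (S = 2*(-7*(1 - 3)) = 2*(-7*(-2)) = 2*14 = 28)
S*E(13) = 28*13 = 364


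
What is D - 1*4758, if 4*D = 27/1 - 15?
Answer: -4755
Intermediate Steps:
D = 3 (D = (27/1 - 15)/4 = (27*1 - 15)/4 = (27 - 15)/4 = (¼)*12 = 3)
D - 1*4758 = 3 - 1*4758 = 3 - 4758 = -4755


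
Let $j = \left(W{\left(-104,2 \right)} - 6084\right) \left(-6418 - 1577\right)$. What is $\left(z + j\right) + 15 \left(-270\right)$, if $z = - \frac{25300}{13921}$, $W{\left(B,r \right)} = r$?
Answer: $\frac{676860433040}{13921} \approx 4.8622 \cdot 10^{7}$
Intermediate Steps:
$j = 48625590$ ($j = \left(2 - 6084\right) \left(-6418 - 1577\right) = \left(-6082\right) \left(-7995\right) = 48625590$)
$z = - \frac{25300}{13921}$ ($z = \left(-25300\right) \frac{1}{13921} = - \frac{25300}{13921} \approx -1.8174$)
$\left(z + j\right) + 15 \left(-270\right) = \left(- \frac{25300}{13921} + 48625590\right) + 15 \left(-270\right) = \frac{676916813090}{13921} - 4050 = \frac{676860433040}{13921}$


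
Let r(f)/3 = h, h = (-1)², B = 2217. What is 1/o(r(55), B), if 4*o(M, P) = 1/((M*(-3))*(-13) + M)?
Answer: 480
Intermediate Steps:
h = 1
r(f) = 3 (r(f) = 3*1 = 3)
o(M, P) = 1/(160*M) (o(M, P) = 1/(4*((M*(-3))*(-13) + M)) = 1/(4*(-3*M*(-13) + M)) = 1/(4*(39*M + M)) = 1/(4*((40*M))) = (1/(40*M))/4 = 1/(160*M))
1/o(r(55), B) = 1/((1/160)/3) = 1/((1/160)*(⅓)) = 1/(1/480) = 480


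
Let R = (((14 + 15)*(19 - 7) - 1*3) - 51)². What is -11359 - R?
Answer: -97795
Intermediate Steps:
R = 86436 (R = ((29*12 - 3) - 51)² = ((348 - 3) - 51)² = (345 - 51)² = 294² = 86436)
-11359 - R = -11359 - 1*86436 = -11359 - 86436 = -97795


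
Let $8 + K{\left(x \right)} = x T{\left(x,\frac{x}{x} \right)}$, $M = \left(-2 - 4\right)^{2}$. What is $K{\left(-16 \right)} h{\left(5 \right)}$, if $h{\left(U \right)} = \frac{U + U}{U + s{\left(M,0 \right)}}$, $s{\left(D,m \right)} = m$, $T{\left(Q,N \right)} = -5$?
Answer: $144$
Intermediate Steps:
$M = 36$ ($M = \left(-6\right)^{2} = 36$)
$K{\left(x \right)} = -8 - 5 x$ ($K{\left(x \right)} = -8 + x \left(-5\right) = -8 - 5 x$)
$h{\left(U \right)} = 2$ ($h{\left(U \right)} = \frac{U + U}{U + 0} = \frac{2 U}{U} = 2$)
$K{\left(-16 \right)} h{\left(5 \right)} = \left(-8 - -80\right) 2 = \left(-8 + 80\right) 2 = 72 \cdot 2 = 144$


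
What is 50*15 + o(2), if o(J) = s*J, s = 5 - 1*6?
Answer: 748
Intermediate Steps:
s = -1 (s = 5 - 6 = -1)
o(J) = -J
50*15 + o(2) = 50*15 - 1*2 = 750 - 2 = 748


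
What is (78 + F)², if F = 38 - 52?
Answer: 4096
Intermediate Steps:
F = -14
(78 + F)² = (78 - 14)² = 64² = 4096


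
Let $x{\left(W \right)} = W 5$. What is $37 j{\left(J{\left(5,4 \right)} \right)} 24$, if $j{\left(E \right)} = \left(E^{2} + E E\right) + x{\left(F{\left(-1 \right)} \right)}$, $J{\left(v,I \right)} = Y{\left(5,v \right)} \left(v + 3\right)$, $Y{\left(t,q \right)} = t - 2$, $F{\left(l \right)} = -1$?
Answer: $1018536$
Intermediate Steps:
$x{\left(W \right)} = 5 W$
$Y{\left(t,q \right)} = -2 + t$ ($Y{\left(t,q \right)} = t - 2 = -2 + t$)
$J{\left(v,I \right)} = 9 + 3 v$ ($J{\left(v,I \right)} = \left(-2 + 5\right) \left(v + 3\right) = 3 \left(3 + v\right) = 9 + 3 v$)
$j{\left(E \right)} = -5 + 2 E^{2}$ ($j{\left(E \right)} = \left(E^{2} + E E\right) + 5 \left(-1\right) = \left(E^{2} + E^{2}\right) - 5 = 2 E^{2} - 5 = -5 + 2 E^{2}$)
$37 j{\left(J{\left(5,4 \right)} \right)} 24 = 37 \left(-5 + 2 \left(9 + 3 \cdot 5\right)^{2}\right) 24 = 37 \left(-5 + 2 \left(9 + 15\right)^{2}\right) 24 = 37 \left(-5 + 2 \cdot 24^{2}\right) 24 = 37 \left(-5 + 2 \cdot 576\right) 24 = 37 \left(-5 + 1152\right) 24 = 37 \cdot 1147 \cdot 24 = 42439 \cdot 24 = 1018536$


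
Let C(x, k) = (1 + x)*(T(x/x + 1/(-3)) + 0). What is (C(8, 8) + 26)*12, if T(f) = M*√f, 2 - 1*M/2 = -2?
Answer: 312 + 288*√6 ≈ 1017.5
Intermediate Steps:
M = 8 (M = 4 - 2*(-2) = 4 + 4 = 8)
T(f) = 8*√f
C(x, k) = 8*√6*(1 + x)/3 (C(x, k) = (1 + x)*(8*√(x/x + 1/(-3)) + 0) = (1 + x)*(8*√(1 + 1*(-⅓)) + 0) = (1 + x)*(8*√(1 - ⅓) + 0) = (1 + x)*(8*√(⅔) + 0) = (1 + x)*(8*(√6/3) + 0) = (1 + x)*(8*√6/3 + 0) = (1 + x)*(8*√6/3) = 8*√6*(1 + x)/3)
(C(8, 8) + 26)*12 = (8*√6*(1 + 8)/3 + 26)*12 = ((8/3)*√6*9 + 26)*12 = (24*√6 + 26)*12 = (26 + 24*√6)*12 = 312 + 288*√6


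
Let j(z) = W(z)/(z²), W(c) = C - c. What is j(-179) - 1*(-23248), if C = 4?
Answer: 744889351/32041 ≈ 23248.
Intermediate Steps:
W(c) = 4 - c
j(z) = (4 - z)/z² (j(z) = (4 - z)/(z²) = (4 - z)/z²)
j(-179) - 1*(-23248) = (4 - 1*(-179))/(-179)² - 1*(-23248) = (4 + 179)/32041 + 23248 = (1/32041)*183 + 23248 = 183/32041 + 23248 = 744889351/32041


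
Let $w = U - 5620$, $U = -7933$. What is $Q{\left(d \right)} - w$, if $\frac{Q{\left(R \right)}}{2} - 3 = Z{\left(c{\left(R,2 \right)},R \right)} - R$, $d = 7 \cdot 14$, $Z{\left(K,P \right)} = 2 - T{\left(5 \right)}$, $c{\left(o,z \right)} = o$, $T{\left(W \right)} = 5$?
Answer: $13357$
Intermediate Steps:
$Z{\left(K,P \right)} = -3$ ($Z{\left(K,P \right)} = 2 - 5 = -3$)
$d = 98$
$Q{\left(R \right)} = - 2 R$ ($Q{\left(R \right)} = 6 + 2 \left(-3 - R\right) = 6 - \left(6 + 2 R\right) = - 2 R$)
$w = -13553$ ($w = -7933 - 5620 = -13553$)
$Q{\left(d \right)} - w = \left(-2\right) 98 - -13553 = -196 + 13553 = 13357$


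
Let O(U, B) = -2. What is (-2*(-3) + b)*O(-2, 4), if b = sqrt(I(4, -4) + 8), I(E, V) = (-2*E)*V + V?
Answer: -24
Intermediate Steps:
I(E, V) = V - 2*E*V (I(E, V) = -2*E*V + V = V - 2*E*V)
b = 6 (b = sqrt(-4*(1 - 2*4) + 8) = sqrt(-4*(1 - 8) + 8) = sqrt(-4*(-7) + 8) = sqrt(28 + 8) = sqrt(36) = 6)
(-2*(-3) + b)*O(-2, 4) = (-2*(-3) + 6)*(-2) = (6 + 6)*(-2) = 12*(-2) = -24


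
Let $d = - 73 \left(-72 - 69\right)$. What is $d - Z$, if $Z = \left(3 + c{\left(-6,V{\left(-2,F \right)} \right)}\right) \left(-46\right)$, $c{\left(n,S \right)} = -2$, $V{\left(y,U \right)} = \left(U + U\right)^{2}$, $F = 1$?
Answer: $10339$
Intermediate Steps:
$V{\left(y,U \right)} = 4 U^{2}$ ($V{\left(y,U \right)} = \left(2 U\right)^{2} = 4 U^{2}$)
$d = 10293$ ($d = \left(-73\right) \left(-141\right) = 10293$)
$Z = -46$ ($Z = \left(3 - 2\right) \left(-46\right) = 1 \left(-46\right) = -46$)
$d - Z = 10293 - -46 = 10293 + 46 = 10339$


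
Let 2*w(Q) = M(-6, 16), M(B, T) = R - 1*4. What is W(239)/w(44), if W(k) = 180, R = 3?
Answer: -360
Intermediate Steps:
M(B, T) = -1 (M(B, T) = 3 - 1*4 = 3 - 4 = -1)
w(Q) = -½ (w(Q) = (½)*(-1) = -½)
W(239)/w(44) = 180/(-½) = 180*(-2) = -360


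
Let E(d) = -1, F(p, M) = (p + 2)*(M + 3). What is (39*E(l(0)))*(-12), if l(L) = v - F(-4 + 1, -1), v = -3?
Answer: 468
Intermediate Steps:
F(p, M) = (2 + p)*(3 + M)
l(L) = -1 (l(L) = -3 - (6 + 2*(-1) + 3*(-4 + 1) - (-4 + 1)) = -3 - (6 - 2 + 3*(-3) - 1*(-3)) = -3 - (6 - 2 - 9 + 3) = -3 - 1*(-2) = -3 + 2 = -1)
(39*E(l(0)))*(-12) = (39*(-1))*(-12) = -39*(-12) = 468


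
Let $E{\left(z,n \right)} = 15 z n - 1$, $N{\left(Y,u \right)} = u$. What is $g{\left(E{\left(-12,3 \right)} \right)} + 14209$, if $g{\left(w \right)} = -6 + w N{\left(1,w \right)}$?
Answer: $306884$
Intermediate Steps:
$E{\left(z,n \right)} = -1 + 15 n z$ ($E{\left(z,n \right)} = 15 n z - 1 = -1 + 15 n z$)
$g{\left(w \right)} = -6 + w^{2}$ ($g{\left(w \right)} = -6 + w w = -6 + w^{2}$)
$g{\left(E{\left(-12,3 \right)} \right)} + 14209 = \left(-6 + \left(-1 + 15 \cdot 3 \left(-12\right)\right)^{2}\right) + 14209 = \left(-6 + \left(-1 - 540\right)^{2}\right) + 14209 = \left(-6 + \left(-541\right)^{2}\right) + 14209 = \left(-6 + 292681\right) + 14209 = 292675 + 14209 = 306884$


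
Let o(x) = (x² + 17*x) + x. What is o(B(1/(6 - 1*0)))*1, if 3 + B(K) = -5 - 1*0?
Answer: -80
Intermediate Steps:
B(K) = -8 (B(K) = -3 + (-5 - 1*0) = -3 + (-5 + 0) = -3 - 5 = -8)
o(x) = x² + 18*x
o(B(1/(6 - 1*0)))*1 = -8*(18 - 8)*1 = -8*10*1 = -80*1 = -80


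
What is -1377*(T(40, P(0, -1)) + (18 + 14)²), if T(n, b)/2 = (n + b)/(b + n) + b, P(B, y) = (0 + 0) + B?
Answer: -1412802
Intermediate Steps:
P(B, y) = B (P(B, y) = 0 + B = B)
T(n, b) = 2 + 2*b (T(n, b) = 2*((n + b)/(b + n) + b) = 2*((b + n)/(b + n) + b) = 2*(1 + b) = 2 + 2*b)
-1377*(T(40, P(0, -1)) + (18 + 14)²) = -1377*((2 + 2*0) + (18 + 14)²) = -1377*((2 + 0) + 32²) = -1377*(2 + 1024) = -1377*1026 = -1412802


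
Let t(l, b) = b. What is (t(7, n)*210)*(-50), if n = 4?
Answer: -42000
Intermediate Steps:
(t(7, n)*210)*(-50) = (4*210)*(-50) = 840*(-50) = -42000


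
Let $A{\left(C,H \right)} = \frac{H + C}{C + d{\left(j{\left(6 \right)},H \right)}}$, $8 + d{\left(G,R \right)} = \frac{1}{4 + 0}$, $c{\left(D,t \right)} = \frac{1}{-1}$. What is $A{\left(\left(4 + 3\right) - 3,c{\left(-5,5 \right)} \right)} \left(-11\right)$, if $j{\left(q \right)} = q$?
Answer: $\frac{44}{5} \approx 8.8$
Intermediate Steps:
$c{\left(D,t \right)} = -1$
$d{\left(G,R \right)} = - \frac{31}{4}$ ($d{\left(G,R \right)} = -8 + \frac{1}{4 + 0} = -8 + \frac{1}{4} = - \frac{31}{4}$)
$A{\left(C,H \right)} = \frac{C + H}{- \frac{31}{4} + C}$ ($A{\left(C,H \right)} = \frac{H + C}{C - \frac{31}{4}} = \frac{C + H}{- \frac{31}{4} + C}$)
$A{\left(\left(4 + 3\right) - 3,c{\left(-5,5 \right)} \right)} \left(-11\right) = \frac{4 \left(\left(\left(4 + 3\right) - 3\right) - 1\right)}{-31 + 4 \left(\left(4 + 3\right) - 3\right)} \left(-11\right) = \frac{4 \left(\left(7 - 3\right) - 1\right)}{-31 + 4 \left(7 - 3\right)} \left(-11\right) = \frac{4 \left(4 - 1\right)}{-31 + 4 \cdot 4} \left(-11\right) = 4 \frac{1}{-31 + 16} \cdot 3 \left(-11\right) = 4 \frac{1}{-15} \cdot 3 \left(-11\right) = 4 \left(- \frac{1}{15}\right) 3 \left(-11\right) = \left(- \frac{4}{5}\right) \left(-11\right) = \frac{44}{5}$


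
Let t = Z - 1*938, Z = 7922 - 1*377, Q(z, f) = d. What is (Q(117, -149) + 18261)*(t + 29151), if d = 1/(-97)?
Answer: 63338717528/97 ≈ 6.5298e+8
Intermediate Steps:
d = -1/97 ≈ -0.010309
Q(z, f) = -1/97
Z = 7545 (Z = 7922 - 377 = 7545)
t = 6607 (t = 7545 - 1*938 = 7545 - 938 = 6607)
(Q(117, -149) + 18261)*(t + 29151) = (-1/97 + 18261)*(6607 + 29151) = (1771316/97)*35758 = 63338717528/97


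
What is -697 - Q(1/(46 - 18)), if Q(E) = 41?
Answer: -738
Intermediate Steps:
-697 - Q(1/(46 - 18)) = -697 - 1*41 = -697 - 41 = -738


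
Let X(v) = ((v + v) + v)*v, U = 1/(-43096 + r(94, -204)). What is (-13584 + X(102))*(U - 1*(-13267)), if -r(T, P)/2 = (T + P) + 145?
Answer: 44669299038/191 ≈ 2.3387e+8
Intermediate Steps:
r(T, P) = -290 - 2*P - 2*T (r(T, P) = -2*((T + P) + 145) = -2*((P + T) + 145) = -2*(145 + P + T) = -290 - 2*P - 2*T)
U = -1/43166 (U = 1/(-43096 + (-290 - 2*(-204) - 2*94)) = 1/(-43096 + (-290 + 408 - 188)) = 1/(-43096 - 70) = 1/(-43166) = -1/43166 ≈ -2.3166e-5)
X(v) = 3*v² (X(v) = (2*v + v)*v = (3*v)*v = 3*v²)
(-13584 + X(102))*(U - 1*(-13267)) = (-13584 + 3*102²)*(-1/43166 - 1*(-13267)) = (-13584 + 3*10404)*(-1/43166 + 13267) = (-13584 + 31212)*(572683321/43166) = 17628*(572683321/43166) = 44669299038/191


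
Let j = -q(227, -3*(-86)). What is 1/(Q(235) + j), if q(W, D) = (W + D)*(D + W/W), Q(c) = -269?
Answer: -1/125884 ≈ -7.9438e-6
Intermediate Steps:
q(W, D) = (1 + D)*(D + W) (q(W, D) = (D + W)*(D + 1) = (D + W)*(1 + D) = (1 + D)*(D + W))
j = -125615 (j = -(-3*(-86) + 227 + (-3*(-86))**2 - 3*(-86)*227) = -(258 + 227 + 258**2 + 258*227) = -(258 + 227 + 66564 + 58566) = -1*125615 = -125615)
1/(Q(235) + j) = 1/(-269 - 125615) = 1/(-125884) = -1/125884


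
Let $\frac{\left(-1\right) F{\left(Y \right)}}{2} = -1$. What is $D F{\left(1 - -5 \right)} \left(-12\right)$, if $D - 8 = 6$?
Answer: $-336$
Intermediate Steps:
$F{\left(Y \right)} = 2$ ($F{\left(Y \right)} = \left(-2\right) \left(-1\right) = 2$)
$D = 14$ ($D = 8 + 6 = 14$)
$D F{\left(1 - -5 \right)} \left(-12\right) = 14 \cdot 2 \left(-12\right) = 28 \left(-12\right) = -336$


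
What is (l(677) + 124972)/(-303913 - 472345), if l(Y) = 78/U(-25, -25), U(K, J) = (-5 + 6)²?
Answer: -62525/388129 ≈ -0.16109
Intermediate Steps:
U(K, J) = 1 (U(K, J) = 1² = 1)
l(Y) = 78 (l(Y) = 78/1 = 78*1 = 78)
(l(677) + 124972)/(-303913 - 472345) = (78 + 124972)/(-303913 - 472345) = 125050/(-776258) = 125050*(-1/776258) = -62525/388129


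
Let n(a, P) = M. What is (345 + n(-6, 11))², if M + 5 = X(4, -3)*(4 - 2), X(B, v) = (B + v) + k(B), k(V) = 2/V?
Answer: 117649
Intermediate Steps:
X(B, v) = B + v + 2/B (X(B, v) = (B + v) + 2/B = B + v + 2/B)
M = -2 (M = -5 + (4 - 3 + 2/4)*(4 - 2) = -5 + (4 - 3 + 2*(¼))*2 = -5 + (4 - 3 + ½)*2 = -5 + (3/2)*2 = -5 + 3 = -2)
n(a, P) = -2
(345 + n(-6, 11))² = (345 - 2)² = 343² = 117649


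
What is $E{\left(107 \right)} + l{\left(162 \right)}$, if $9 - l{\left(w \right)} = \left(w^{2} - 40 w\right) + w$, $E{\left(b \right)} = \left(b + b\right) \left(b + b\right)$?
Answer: $25879$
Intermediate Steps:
$E{\left(b \right)} = 4 b^{2}$ ($E{\left(b \right)} = 2 b 2 b = 4 b^{2}$)
$l{\left(w \right)} = 9 - w^{2} + 39 w$ ($l{\left(w \right)} = 9 - \left(\left(w^{2} - 40 w\right) + w\right) = 9 - \left(w^{2} - 39 w\right) = 9 - w^{2} + 39 w$)
$E{\left(107 \right)} + l{\left(162 \right)} = 4 \cdot 107^{2} + \left(9 - 162^{2} + 39 \cdot 162\right) = 4 \cdot 11449 + \left(9 - 26244 + 6318\right) = 45796 + \left(9 - 26244 + 6318\right) = 45796 - 19917 = 25879$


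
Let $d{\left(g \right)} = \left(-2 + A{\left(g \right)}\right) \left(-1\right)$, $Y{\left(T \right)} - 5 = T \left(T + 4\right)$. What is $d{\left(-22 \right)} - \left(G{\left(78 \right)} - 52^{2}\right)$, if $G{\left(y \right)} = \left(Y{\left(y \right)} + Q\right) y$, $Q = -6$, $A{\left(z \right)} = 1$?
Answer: $-496105$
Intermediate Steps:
$Y{\left(T \right)} = 5 + T \left(4 + T\right)$ ($Y{\left(T \right)} = 5 + T \left(T + 4\right) = 5 + T \left(4 + T\right)$)
$G{\left(y \right)} = y \left(-1 + y^{2} + 4 y\right)$ ($G{\left(y \right)} = \left(\left(5 + y^{2} + 4 y\right) - 6\right) y = \left(-1 + y^{2} + 4 y\right) y = y \left(-1 + y^{2} + 4 y\right)$)
$d{\left(g \right)} = 1$ ($d{\left(g \right)} = \left(-2 + 1\right) \left(-1\right) = \left(-1\right) \left(-1\right) = 1$)
$d{\left(-22 \right)} - \left(G{\left(78 \right)} - 52^{2}\right) = 1 - \left(78 \left(-1 + 78^{2} + 4 \cdot 78\right) - 52^{2}\right) = 1 - \left(78 \left(-1 + 6084 + 312\right) - 2704\right) = 1 - \left(78 \cdot 6395 - 2704\right) = 1 - \left(498810 - 2704\right) = 1 - 496106 = -496105$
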